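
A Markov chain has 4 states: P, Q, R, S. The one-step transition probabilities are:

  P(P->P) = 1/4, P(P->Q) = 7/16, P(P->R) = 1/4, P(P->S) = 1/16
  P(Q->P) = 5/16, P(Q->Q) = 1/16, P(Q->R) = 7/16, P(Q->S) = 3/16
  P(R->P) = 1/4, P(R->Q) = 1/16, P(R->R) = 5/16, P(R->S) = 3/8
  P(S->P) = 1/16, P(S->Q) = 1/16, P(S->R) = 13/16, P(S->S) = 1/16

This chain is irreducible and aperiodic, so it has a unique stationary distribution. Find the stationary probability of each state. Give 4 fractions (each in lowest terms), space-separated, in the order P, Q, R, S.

The stationary distribution satisfies pi = pi * P, i.e.:
  pi_P = 1/4*pi_P + 5/16*pi_Q + 1/4*pi_R + 1/16*pi_S
  pi_Q = 7/16*pi_P + 1/16*pi_Q + 1/16*pi_R + 1/16*pi_S
  pi_R = 1/4*pi_P + 7/16*pi_Q + 5/16*pi_R + 13/16*pi_S
  pi_S = 1/16*pi_P + 3/16*pi_Q + 3/8*pi_R + 1/16*pi_S
with normalization: pi_P + pi_Q + pi_R + pi_S = 1.

Using the first 3 balance equations plus normalization, the linear system A*pi = b is:
  [-3/4, 5/16, 1/4, 1/16] . pi = 0
  [7/16, -15/16, 1/16, 1/16] . pi = 0
  [1/4, 7/16, -11/16, 13/16] . pi = 0
  [1, 1, 1, 1] . pi = 1

Solving yields:
  pi_P = 181/826
  pi_Q = 239/1652
  pi_R = 1049/2478
  pi_S = 1055/4956

Verification (pi * P):
  181/826*1/4 + 239/1652*5/16 + 1049/2478*1/4 + 1055/4956*1/16 = 181/826 = pi_P  (ok)
  181/826*7/16 + 239/1652*1/16 + 1049/2478*1/16 + 1055/4956*1/16 = 239/1652 = pi_Q  (ok)
  181/826*1/4 + 239/1652*7/16 + 1049/2478*5/16 + 1055/4956*13/16 = 1049/2478 = pi_R  (ok)
  181/826*1/16 + 239/1652*3/16 + 1049/2478*3/8 + 1055/4956*1/16 = 1055/4956 = pi_S  (ok)

Answer: 181/826 239/1652 1049/2478 1055/4956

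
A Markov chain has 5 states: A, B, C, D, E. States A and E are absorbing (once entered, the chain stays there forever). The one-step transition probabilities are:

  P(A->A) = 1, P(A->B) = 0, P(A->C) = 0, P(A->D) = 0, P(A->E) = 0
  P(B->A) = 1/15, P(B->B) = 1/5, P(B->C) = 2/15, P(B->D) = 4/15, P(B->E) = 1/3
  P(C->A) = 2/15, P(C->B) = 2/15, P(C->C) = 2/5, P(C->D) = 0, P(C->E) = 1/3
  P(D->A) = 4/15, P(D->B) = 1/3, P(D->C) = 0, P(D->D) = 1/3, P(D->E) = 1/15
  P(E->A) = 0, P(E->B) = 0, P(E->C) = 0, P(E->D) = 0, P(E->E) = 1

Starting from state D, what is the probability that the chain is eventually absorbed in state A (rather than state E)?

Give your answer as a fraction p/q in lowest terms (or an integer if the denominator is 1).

Answer: 481/860

Derivation:
Let a_i = P(absorbed in A | start in state i).
Boundary conditions: a_A = 1, a_E = 0.
For each transient state i, a_i = sum_j P(i->j) * a_j:
  a_B = 1/15*a_A + 1/5*a_B + 2/15*a_C + 4/15*a_D + 1/3*a_E
  a_C = 2/15*a_A + 2/15*a_B + 2/5*a_C + 0*a_D + 1/3*a_E
  a_D = 4/15*a_A + 1/3*a_B + 0*a_C + 1/3*a_D + 1/15*a_E

Substituting a_A = 1 and a_E = 0, rearrange to (I - Q) a = r where r[i] = P(i -> A):
  [4/5, -2/15, -4/15] . (a_B, a_C, a_D) = 1/15
  [-2/15, 3/5, 0] . (a_B, a_C, a_D) = 2/15
  [-1/3, 0, 2/3] . (a_B, a_C, a_D) = 4/15

Solving yields:
  a_B = 137/430
  a_C = 63/215
  a_D = 481/860

Starting state is D, so the absorption probability is a_D = 481/860.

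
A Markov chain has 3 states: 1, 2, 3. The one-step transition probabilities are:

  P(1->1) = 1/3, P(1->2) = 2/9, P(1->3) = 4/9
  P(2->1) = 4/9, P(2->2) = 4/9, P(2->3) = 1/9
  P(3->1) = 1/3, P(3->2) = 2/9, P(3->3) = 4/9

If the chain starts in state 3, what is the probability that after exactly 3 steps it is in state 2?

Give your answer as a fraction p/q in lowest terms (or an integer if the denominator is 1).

Answer: 206/729

Derivation:
Computing P^3 by repeated multiplication:
P^1 =
  1: [1/3, 2/9, 4/9]
  2: [4/9, 4/9, 1/9]
  3: [1/3, 2/9, 4/9]
P^2 =
  1: [29/81, 22/81, 10/27]
  2: [31/81, 26/81, 8/27]
  3: [29/81, 22/81, 10/27]
P^3 =
  1: [265/729, 206/729, 86/243]
  2: [269/729, 214/729, 82/243]
  3: [265/729, 206/729, 86/243]

(P^3)[3 -> 2] = 206/729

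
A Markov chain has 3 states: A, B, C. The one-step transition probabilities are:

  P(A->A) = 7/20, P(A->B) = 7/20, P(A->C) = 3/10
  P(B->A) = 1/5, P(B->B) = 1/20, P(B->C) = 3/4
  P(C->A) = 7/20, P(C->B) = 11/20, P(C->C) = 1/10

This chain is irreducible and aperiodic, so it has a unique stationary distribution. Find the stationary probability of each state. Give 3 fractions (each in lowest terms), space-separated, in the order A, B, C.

The stationary distribution satisfies pi = pi * P, i.e.:
  pi_A = 7/20*pi_A + 1/5*pi_B + 7/20*pi_C
  pi_B = 7/20*pi_A + 1/20*pi_B + 11/20*pi_C
  pi_C = 3/10*pi_A + 3/4*pi_B + 1/10*pi_C
with normalization: pi_A + pi_B + pi_C = 1.

Using the first 2 balance equations plus normalization, the linear system A*pi = b is:
  [-13/20, 1/5, 7/20] . pi = 0
  [7/20, -19/20, 11/20] . pi = 0
  [1, 1, 1] . pi = 1

Solving yields:
  pi_A = 59/196
  pi_B = 16/49
  pi_C = 73/196

Verification (pi * P):
  59/196*7/20 + 16/49*1/5 + 73/196*7/20 = 59/196 = pi_A  (ok)
  59/196*7/20 + 16/49*1/20 + 73/196*11/20 = 16/49 = pi_B  (ok)
  59/196*3/10 + 16/49*3/4 + 73/196*1/10 = 73/196 = pi_C  (ok)

Answer: 59/196 16/49 73/196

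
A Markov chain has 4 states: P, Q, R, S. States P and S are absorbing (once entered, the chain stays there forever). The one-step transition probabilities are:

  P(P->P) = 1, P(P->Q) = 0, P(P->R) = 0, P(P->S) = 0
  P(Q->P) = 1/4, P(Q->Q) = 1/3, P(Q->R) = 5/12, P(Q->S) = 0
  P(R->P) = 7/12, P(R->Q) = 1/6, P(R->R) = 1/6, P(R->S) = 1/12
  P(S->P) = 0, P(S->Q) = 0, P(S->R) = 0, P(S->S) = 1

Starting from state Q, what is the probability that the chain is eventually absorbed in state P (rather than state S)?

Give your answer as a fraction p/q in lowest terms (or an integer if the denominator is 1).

Answer: 13/14

Derivation:
Let a_i = P(absorbed in P | start in state i).
Boundary conditions: a_P = 1, a_S = 0.
For each transient state i, a_i = sum_j P(i->j) * a_j:
  a_Q = 1/4*a_P + 1/3*a_Q + 5/12*a_R + 0*a_S
  a_R = 7/12*a_P + 1/6*a_Q + 1/6*a_R + 1/12*a_S

Substituting a_P = 1 and a_S = 0, rearrange to (I - Q) a = r where r[i] = P(i -> P):
  [2/3, -5/12] . (a_Q, a_R) = 1/4
  [-1/6, 5/6] . (a_Q, a_R) = 7/12

Solving yields:
  a_Q = 13/14
  a_R = 31/35

Starting state is Q, so the absorption probability is a_Q = 13/14.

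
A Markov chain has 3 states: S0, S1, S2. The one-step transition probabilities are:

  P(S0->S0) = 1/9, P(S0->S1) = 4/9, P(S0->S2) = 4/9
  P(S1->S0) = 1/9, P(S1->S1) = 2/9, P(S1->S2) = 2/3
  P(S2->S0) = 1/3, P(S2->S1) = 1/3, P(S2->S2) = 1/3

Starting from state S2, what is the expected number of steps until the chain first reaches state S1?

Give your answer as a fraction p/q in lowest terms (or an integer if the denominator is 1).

Let h_i = expected steps to first reach S1 from state i.
Boundary: h_S1 = 0.
First-step equations for the other states:
  h_S0 = 1 + 1/9*h_S0 + 4/9*h_S1 + 4/9*h_S2
  h_S2 = 1 + 1/3*h_S0 + 1/3*h_S1 + 1/3*h_S2

Substituting h_S1 = 0 and rearranging gives the linear system (I - Q) h = 1:
  [8/9, -4/9] . (h_S0, h_S2) = 1
  [-1/3, 2/3] . (h_S0, h_S2) = 1

Solving yields:
  h_S0 = 5/2
  h_S2 = 11/4

Starting state is S2, so the expected hitting time is h_S2 = 11/4.

Answer: 11/4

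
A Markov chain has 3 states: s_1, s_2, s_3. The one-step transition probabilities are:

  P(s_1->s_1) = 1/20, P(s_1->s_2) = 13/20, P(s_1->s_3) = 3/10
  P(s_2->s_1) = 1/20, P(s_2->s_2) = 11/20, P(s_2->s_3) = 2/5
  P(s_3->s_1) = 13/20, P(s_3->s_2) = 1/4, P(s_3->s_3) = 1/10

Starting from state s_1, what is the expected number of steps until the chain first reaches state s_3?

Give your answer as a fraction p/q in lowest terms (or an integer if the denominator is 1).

Answer: 220/79

Derivation:
Let h_i = expected steps to first reach s_3 from state i.
Boundary: h_s_3 = 0.
First-step equations for the other states:
  h_s_1 = 1 + 1/20*h_s_1 + 13/20*h_s_2 + 3/10*h_s_3
  h_s_2 = 1 + 1/20*h_s_1 + 11/20*h_s_2 + 2/5*h_s_3

Substituting h_s_3 = 0 and rearranging gives the linear system (I - Q) h = 1:
  [19/20, -13/20] . (h_s_1, h_s_2) = 1
  [-1/20, 9/20] . (h_s_1, h_s_2) = 1

Solving yields:
  h_s_1 = 220/79
  h_s_2 = 200/79

Starting state is s_1, so the expected hitting time is h_s_1 = 220/79.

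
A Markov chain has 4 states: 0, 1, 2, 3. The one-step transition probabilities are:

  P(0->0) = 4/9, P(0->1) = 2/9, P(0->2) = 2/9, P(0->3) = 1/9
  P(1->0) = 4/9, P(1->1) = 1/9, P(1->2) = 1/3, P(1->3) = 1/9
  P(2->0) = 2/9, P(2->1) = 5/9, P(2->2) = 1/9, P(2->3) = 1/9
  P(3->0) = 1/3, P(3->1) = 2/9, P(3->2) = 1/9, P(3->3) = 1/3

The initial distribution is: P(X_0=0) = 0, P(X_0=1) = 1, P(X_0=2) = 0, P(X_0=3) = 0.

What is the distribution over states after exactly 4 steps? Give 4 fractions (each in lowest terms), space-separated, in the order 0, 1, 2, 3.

Propagating the distribution step by step (d_{t+1} = d_t * P):
d_0 = (0=0, 1=1, 2=0, 3=0)
  d_1[0] = 0*4/9 + 1*4/9 + 0*2/9 + 0*1/3 = 4/9
  d_1[1] = 0*2/9 + 1*1/9 + 0*5/9 + 0*2/9 = 1/9
  d_1[2] = 0*2/9 + 1*1/3 + 0*1/9 + 0*1/9 = 1/3
  d_1[3] = 0*1/9 + 1*1/9 + 0*1/9 + 0*1/3 = 1/9
d_1 = (0=4/9, 1=1/9, 2=1/3, 3=1/9)
  d_2[0] = 4/9*4/9 + 1/9*4/9 + 1/3*2/9 + 1/9*1/3 = 29/81
  d_2[1] = 4/9*2/9 + 1/9*1/9 + 1/3*5/9 + 1/9*2/9 = 26/81
  d_2[2] = 4/9*2/9 + 1/9*1/3 + 1/3*1/9 + 1/9*1/9 = 5/27
  d_2[3] = 4/9*1/9 + 1/9*1/9 + 1/3*1/9 + 1/9*1/3 = 11/81
d_2 = (0=29/81, 1=26/81, 2=5/27, 3=11/81)
  d_3[0] = 29/81*4/9 + 26/81*4/9 + 5/27*2/9 + 11/81*1/3 = 283/729
  d_3[1] = 29/81*2/9 + 26/81*1/9 + 5/27*5/9 + 11/81*2/9 = 181/729
  d_3[2] = 29/81*2/9 + 26/81*1/3 + 5/27*1/9 + 11/81*1/9 = 2/9
  d_3[3] = 29/81*1/9 + 26/81*1/9 + 5/27*1/9 + 11/81*1/3 = 103/729
d_3 = (0=283/729, 1=181/729, 2=2/9, 3=103/729)
  d_4[0] = 283/729*4/9 + 181/729*4/9 + 2/9*2/9 + 103/729*1/3 = 2489/6561
  d_4[1] = 283/729*2/9 + 181/729*1/9 + 2/9*5/9 + 103/729*2/9 = 1763/6561
  d_4[2] = 283/729*2/9 + 181/729*1/3 + 2/9*1/9 + 103/729*1/9 = 458/2187
  d_4[3] = 283/729*1/9 + 181/729*1/9 + 2/9*1/9 + 103/729*1/3 = 935/6561
d_4 = (0=2489/6561, 1=1763/6561, 2=458/2187, 3=935/6561)

Answer: 2489/6561 1763/6561 458/2187 935/6561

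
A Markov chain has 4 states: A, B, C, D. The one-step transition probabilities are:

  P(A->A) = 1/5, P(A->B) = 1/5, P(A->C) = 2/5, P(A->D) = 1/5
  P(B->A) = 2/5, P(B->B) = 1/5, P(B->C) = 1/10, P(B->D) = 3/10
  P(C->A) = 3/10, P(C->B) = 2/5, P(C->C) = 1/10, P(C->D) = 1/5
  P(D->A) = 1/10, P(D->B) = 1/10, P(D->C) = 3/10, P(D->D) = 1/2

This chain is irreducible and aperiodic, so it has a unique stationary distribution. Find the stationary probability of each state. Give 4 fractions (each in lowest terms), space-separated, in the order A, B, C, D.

Answer: 227/967 208/967 226/967 306/967

Derivation:
The stationary distribution satisfies pi = pi * P, i.e.:
  pi_A = 1/5*pi_A + 2/5*pi_B + 3/10*pi_C + 1/10*pi_D
  pi_B = 1/5*pi_A + 1/5*pi_B + 2/5*pi_C + 1/10*pi_D
  pi_C = 2/5*pi_A + 1/10*pi_B + 1/10*pi_C + 3/10*pi_D
  pi_D = 1/5*pi_A + 3/10*pi_B + 1/5*pi_C + 1/2*pi_D
with normalization: pi_A + pi_B + pi_C + pi_D = 1.

Using the first 3 balance equations plus normalization, the linear system A*pi = b is:
  [-4/5, 2/5, 3/10, 1/10] . pi = 0
  [1/5, -4/5, 2/5, 1/10] . pi = 0
  [2/5, 1/10, -9/10, 3/10] . pi = 0
  [1, 1, 1, 1] . pi = 1

Solving yields:
  pi_A = 227/967
  pi_B = 208/967
  pi_C = 226/967
  pi_D = 306/967

Verification (pi * P):
  227/967*1/5 + 208/967*2/5 + 226/967*3/10 + 306/967*1/10 = 227/967 = pi_A  (ok)
  227/967*1/5 + 208/967*1/5 + 226/967*2/5 + 306/967*1/10 = 208/967 = pi_B  (ok)
  227/967*2/5 + 208/967*1/10 + 226/967*1/10 + 306/967*3/10 = 226/967 = pi_C  (ok)
  227/967*1/5 + 208/967*3/10 + 226/967*1/5 + 306/967*1/2 = 306/967 = pi_D  (ok)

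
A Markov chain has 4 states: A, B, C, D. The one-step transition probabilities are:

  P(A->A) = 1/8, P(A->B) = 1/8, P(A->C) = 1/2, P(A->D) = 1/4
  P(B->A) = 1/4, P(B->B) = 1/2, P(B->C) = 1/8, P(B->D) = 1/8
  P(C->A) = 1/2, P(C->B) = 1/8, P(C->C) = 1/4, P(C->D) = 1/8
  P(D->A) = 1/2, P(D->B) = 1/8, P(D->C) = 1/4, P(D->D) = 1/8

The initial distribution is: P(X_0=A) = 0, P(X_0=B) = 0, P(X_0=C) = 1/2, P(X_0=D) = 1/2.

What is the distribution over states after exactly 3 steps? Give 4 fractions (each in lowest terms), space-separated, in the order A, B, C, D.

Propagating the distribution step by step (d_{t+1} = d_t * P):
d_0 = (A=0, B=0, C=1/2, D=1/2)
  d_1[A] = 0*1/8 + 0*1/4 + 1/2*1/2 + 1/2*1/2 = 1/2
  d_1[B] = 0*1/8 + 0*1/2 + 1/2*1/8 + 1/2*1/8 = 1/8
  d_1[C] = 0*1/2 + 0*1/8 + 1/2*1/4 + 1/2*1/4 = 1/4
  d_1[D] = 0*1/4 + 0*1/8 + 1/2*1/8 + 1/2*1/8 = 1/8
d_1 = (A=1/2, B=1/8, C=1/4, D=1/8)
  d_2[A] = 1/2*1/8 + 1/8*1/4 + 1/4*1/2 + 1/8*1/2 = 9/32
  d_2[B] = 1/2*1/8 + 1/8*1/2 + 1/4*1/8 + 1/8*1/8 = 11/64
  d_2[C] = 1/2*1/2 + 1/8*1/8 + 1/4*1/4 + 1/8*1/4 = 23/64
  d_2[D] = 1/2*1/4 + 1/8*1/8 + 1/4*1/8 + 1/8*1/8 = 3/16
d_2 = (A=9/32, B=11/64, C=23/64, D=3/16)
  d_3[A] = 9/32*1/8 + 11/64*1/4 + 23/64*1/2 + 3/16*1/2 = 45/128
  d_3[B] = 9/32*1/8 + 11/64*1/2 + 23/64*1/8 + 3/16*1/8 = 97/512
  d_3[C] = 9/32*1/2 + 11/64*1/8 + 23/64*1/4 + 3/16*1/4 = 153/512
  d_3[D] = 9/32*1/4 + 11/64*1/8 + 23/64*1/8 + 3/16*1/8 = 41/256
d_3 = (A=45/128, B=97/512, C=153/512, D=41/256)

Answer: 45/128 97/512 153/512 41/256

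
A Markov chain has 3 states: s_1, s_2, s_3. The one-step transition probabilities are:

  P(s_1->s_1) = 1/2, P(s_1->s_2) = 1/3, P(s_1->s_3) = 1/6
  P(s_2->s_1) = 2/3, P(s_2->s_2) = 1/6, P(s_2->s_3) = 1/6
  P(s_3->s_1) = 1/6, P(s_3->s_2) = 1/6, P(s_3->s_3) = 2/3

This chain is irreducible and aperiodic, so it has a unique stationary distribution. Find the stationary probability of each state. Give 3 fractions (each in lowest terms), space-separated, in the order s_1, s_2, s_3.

The stationary distribution satisfies pi = pi * P, i.e.:
  pi_s_1 = 1/2*pi_s_1 + 2/3*pi_s_2 + 1/6*pi_s_3
  pi_s_2 = 1/3*pi_s_1 + 1/6*pi_s_2 + 1/6*pi_s_3
  pi_s_3 = 1/6*pi_s_1 + 1/6*pi_s_2 + 2/3*pi_s_3
with normalization: pi_s_1 + pi_s_2 + pi_s_3 = 1.

Using the first 2 balance equations plus normalization, the linear system A*pi = b is:
  [-1/2, 2/3, 1/6] . pi = 0
  [1/3, -5/6, 1/6] . pi = 0
  [1, 1, 1] . pi = 1

Solving yields:
  pi_s_1 = 3/7
  pi_s_2 = 5/21
  pi_s_3 = 1/3

Verification (pi * P):
  3/7*1/2 + 5/21*2/3 + 1/3*1/6 = 3/7 = pi_s_1  (ok)
  3/7*1/3 + 5/21*1/6 + 1/3*1/6 = 5/21 = pi_s_2  (ok)
  3/7*1/6 + 5/21*1/6 + 1/3*2/3 = 1/3 = pi_s_3  (ok)

Answer: 3/7 5/21 1/3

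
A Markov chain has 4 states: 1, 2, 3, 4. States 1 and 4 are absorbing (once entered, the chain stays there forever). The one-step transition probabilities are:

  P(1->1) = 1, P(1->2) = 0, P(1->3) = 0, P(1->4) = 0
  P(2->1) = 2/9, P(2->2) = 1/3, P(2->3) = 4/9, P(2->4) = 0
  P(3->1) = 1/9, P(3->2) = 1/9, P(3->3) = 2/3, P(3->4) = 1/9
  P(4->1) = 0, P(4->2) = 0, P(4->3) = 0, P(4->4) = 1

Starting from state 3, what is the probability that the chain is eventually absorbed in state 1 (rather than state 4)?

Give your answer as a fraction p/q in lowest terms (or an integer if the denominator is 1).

Let a_i = P(absorbed in 1 | start in state i).
Boundary conditions: a_1 = 1, a_4 = 0.
For each transient state i, a_i = sum_j P(i->j) * a_j:
  a_2 = 2/9*a_1 + 1/3*a_2 + 4/9*a_3 + 0*a_4
  a_3 = 1/9*a_1 + 1/9*a_2 + 2/3*a_3 + 1/9*a_4

Substituting a_1 = 1 and a_4 = 0, rearrange to (I - Q) a = r where r[i] = P(i -> 1):
  [2/3, -4/9] . (a_2, a_3) = 2/9
  [-1/9, 1/3] . (a_2, a_3) = 1/9

Solving yields:
  a_2 = 5/7
  a_3 = 4/7

Starting state is 3, so the absorption probability is a_3 = 4/7.

Answer: 4/7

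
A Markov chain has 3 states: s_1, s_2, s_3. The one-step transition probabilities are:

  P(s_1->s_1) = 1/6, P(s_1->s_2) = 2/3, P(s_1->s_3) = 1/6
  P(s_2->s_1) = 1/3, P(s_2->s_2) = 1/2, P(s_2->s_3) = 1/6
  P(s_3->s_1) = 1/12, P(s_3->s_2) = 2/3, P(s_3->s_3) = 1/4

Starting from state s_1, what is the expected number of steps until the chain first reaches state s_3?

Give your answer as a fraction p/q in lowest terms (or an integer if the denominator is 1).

Answer: 6

Derivation:
Let h_i = expected steps to first reach s_3 from state i.
Boundary: h_s_3 = 0.
First-step equations for the other states:
  h_s_1 = 1 + 1/6*h_s_1 + 2/3*h_s_2 + 1/6*h_s_3
  h_s_2 = 1 + 1/3*h_s_1 + 1/2*h_s_2 + 1/6*h_s_3

Substituting h_s_3 = 0 and rearranging gives the linear system (I - Q) h = 1:
  [5/6, -2/3] . (h_s_1, h_s_2) = 1
  [-1/3, 1/2] . (h_s_1, h_s_2) = 1

Solving yields:
  h_s_1 = 6
  h_s_2 = 6

Starting state is s_1, so the expected hitting time is h_s_1 = 6.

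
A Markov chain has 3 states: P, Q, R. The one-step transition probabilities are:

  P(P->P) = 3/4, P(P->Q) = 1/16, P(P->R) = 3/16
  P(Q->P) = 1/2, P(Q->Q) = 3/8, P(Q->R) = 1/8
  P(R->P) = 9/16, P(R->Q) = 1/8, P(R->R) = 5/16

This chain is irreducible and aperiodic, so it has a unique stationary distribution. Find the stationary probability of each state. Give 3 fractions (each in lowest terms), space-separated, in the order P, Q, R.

Answer: 106/155 17/155 32/155

Derivation:
The stationary distribution satisfies pi = pi * P, i.e.:
  pi_P = 3/4*pi_P + 1/2*pi_Q + 9/16*pi_R
  pi_Q = 1/16*pi_P + 3/8*pi_Q + 1/8*pi_R
  pi_R = 3/16*pi_P + 1/8*pi_Q + 5/16*pi_R
with normalization: pi_P + pi_Q + pi_R = 1.

Using the first 2 balance equations plus normalization, the linear system A*pi = b is:
  [-1/4, 1/2, 9/16] . pi = 0
  [1/16, -5/8, 1/8] . pi = 0
  [1, 1, 1] . pi = 1

Solving yields:
  pi_P = 106/155
  pi_Q = 17/155
  pi_R = 32/155

Verification (pi * P):
  106/155*3/4 + 17/155*1/2 + 32/155*9/16 = 106/155 = pi_P  (ok)
  106/155*1/16 + 17/155*3/8 + 32/155*1/8 = 17/155 = pi_Q  (ok)
  106/155*3/16 + 17/155*1/8 + 32/155*5/16 = 32/155 = pi_R  (ok)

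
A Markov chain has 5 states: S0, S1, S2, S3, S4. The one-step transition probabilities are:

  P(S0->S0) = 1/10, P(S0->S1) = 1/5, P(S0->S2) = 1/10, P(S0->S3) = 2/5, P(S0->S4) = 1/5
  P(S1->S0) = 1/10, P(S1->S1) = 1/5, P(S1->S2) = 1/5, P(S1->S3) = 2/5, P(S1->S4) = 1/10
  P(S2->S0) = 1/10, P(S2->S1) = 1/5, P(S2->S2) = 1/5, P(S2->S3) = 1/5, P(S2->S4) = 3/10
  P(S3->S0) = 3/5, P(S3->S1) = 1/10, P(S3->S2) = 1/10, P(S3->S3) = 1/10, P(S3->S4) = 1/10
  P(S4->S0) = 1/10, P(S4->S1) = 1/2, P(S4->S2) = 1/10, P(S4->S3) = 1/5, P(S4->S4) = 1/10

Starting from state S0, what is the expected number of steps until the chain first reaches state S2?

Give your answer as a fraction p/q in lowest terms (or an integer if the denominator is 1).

Answer: 14510/1759

Derivation:
Let h_i = expected steps to first reach S2 from state i.
Boundary: h_S2 = 0.
First-step equations for the other states:
  h_S0 = 1 + 1/10*h_S0 + 1/5*h_S1 + 1/10*h_S2 + 2/5*h_S3 + 1/5*h_S4
  h_S1 = 1 + 1/10*h_S0 + 1/5*h_S1 + 1/5*h_S2 + 2/5*h_S3 + 1/10*h_S4
  h_S3 = 1 + 3/5*h_S0 + 1/10*h_S1 + 1/10*h_S2 + 1/10*h_S3 + 1/10*h_S4
  h_S4 = 1 + 1/10*h_S0 + 1/2*h_S1 + 1/10*h_S2 + 1/5*h_S3 + 1/10*h_S4

Substituting h_S2 = 0 and rearranging gives the linear system (I - Q) h = 1:
  [9/10, -1/5, -2/5, -1/5] . (h_S0, h_S1, h_S3, h_S4) = 1
  [-1/10, 4/5, -2/5, -1/10] . (h_S0, h_S1, h_S3, h_S4) = 1
  [-3/5, -1/10, 9/10, -1/10] . (h_S0, h_S1, h_S3, h_S4) = 1
  [-1/10, -1/2, -1/5, 9/10] . (h_S0, h_S1, h_S3, h_S4) = 1

Solving yields:
  h_S0 = 14510/1759
  h_S1 = 13100/1759
  h_S3 = 14650/1759
  h_S4 = 14100/1759

Starting state is S0, so the expected hitting time is h_S0 = 14510/1759.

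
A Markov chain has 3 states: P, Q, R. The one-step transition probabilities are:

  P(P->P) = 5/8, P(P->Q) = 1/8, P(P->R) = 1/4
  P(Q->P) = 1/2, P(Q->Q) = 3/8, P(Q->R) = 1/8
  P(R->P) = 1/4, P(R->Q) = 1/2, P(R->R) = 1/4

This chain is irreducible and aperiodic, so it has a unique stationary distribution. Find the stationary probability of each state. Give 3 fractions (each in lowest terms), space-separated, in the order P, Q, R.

The stationary distribution satisfies pi = pi * P, i.e.:
  pi_P = 5/8*pi_P + 1/2*pi_Q + 1/4*pi_R
  pi_Q = 1/8*pi_P + 3/8*pi_Q + 1/2*pi_R
  pi_R = 1/4*pi_P + 1/8*pi_Q + 1/4*pi_R
with normalization: pi_P + pi_Q + pi_R = 1.

Using the first 2 balance equations plus normalization, the linear system A*pi = b is:
  [-3/8, 1/2, 1/4] . pi = 0
  [1/8, -5/8, 1/2] . pi = 0
  [1, 1, 1] . pi = 1

Solving yields:
  pi_P = 26/51
  pi_Q = 14/51
  pi_R = 11/51

Verification (pi * P):
  26/51*5/8 + 14/51*1/2 + 11/51*1/4 = 26/51 = pi_P  (ok)
  26/51*1/8 + 14/51*3/8 + 11/51*1/2 = 14/51 = pi_Q  (ok)
  26/51*1/4 + 14/51*1/8 + 11/51*1/4 = 11/51 = pi_R  (ok)

Answer: 26/51 14/51 11/51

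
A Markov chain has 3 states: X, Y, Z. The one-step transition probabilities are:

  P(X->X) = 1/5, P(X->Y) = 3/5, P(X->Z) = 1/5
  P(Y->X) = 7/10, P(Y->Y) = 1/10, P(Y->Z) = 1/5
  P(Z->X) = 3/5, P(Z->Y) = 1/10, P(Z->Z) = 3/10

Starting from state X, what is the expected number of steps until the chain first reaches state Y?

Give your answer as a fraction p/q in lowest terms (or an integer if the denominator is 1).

Answer: 45/22

Derivation:
Let h_i = expected steps to first reach Y from state i.
Boundary: h_Y = 0.
First-step equations for the other states:
  h_X = 1 + 1/5*h_X + 3/5*h_Y + 1/5*h_Z
  h_Z = 1 + 3/5*h_X + 1/10*h_Y + 3/10*h_Z

Substituting h_Y = 0 and rearranging gives the linear system (I - Q) h = 1:
  [4/5, -1/5] . (h_X, h_Z) = 1
  [-3/5, 7/10] . (h_X, h_Z) = 1

Solving yields:
  h_X = 45/22
  h_Z = 35/11

Starting state is X, so the expected hitting time is h_X = 45/22.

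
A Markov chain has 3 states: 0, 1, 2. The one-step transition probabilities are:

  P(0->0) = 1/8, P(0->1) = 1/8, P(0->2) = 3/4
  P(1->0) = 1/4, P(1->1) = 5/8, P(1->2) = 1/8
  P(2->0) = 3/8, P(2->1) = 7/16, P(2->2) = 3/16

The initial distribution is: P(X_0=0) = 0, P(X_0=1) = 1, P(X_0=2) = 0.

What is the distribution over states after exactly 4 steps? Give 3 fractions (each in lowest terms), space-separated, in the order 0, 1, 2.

Propagating the distribution step by step (d_{t+1} = d_t * P):
d_0 = (0=0, 1=1, 2=0)
  d_1[0] = 0*1/8 + 1*1/4 + 0*3/8 = 1/4
  d_1[1] = 0*1/8 + 1*5/8 + 0*7/16 = 5/8
  d_1[2] = 0*3/4 + 1*1/8 + 0*3/16 = 1/8
d_1 = (0=1/4, 1=5/8, 2=1/8)
  d_2[0] = 1/4*1/8 + 5/8*1/4 + 1/8*3/8 = 15/64
  d_2[1] = 1/4*1/8 + 5/8*5/8 + 1/8*7/16 = 61/128
  d_2[2] = 1/4*3/4 + 5/8*1/8 + 1/8*3/16 = 37/128
d_2 = (0=15/64, 1=61/128, 2=37/128)
  d_3[0] = 15/64*1/8 + 61/128*1/4 + 37/128*3/8 = 263/1024
  d_3[1] = 15/64*1/8 + 61/128*5/8 + 37/128*7/16 = 929/2048
  d_3[2] = 15/64*3/4 + 61/128*1/8 + 37/128*3/16 = 593/2048
d_3 = (0=263/1024, 1=929/2048, 2=593/2048)
  d_4[0] = 263/1024*1/8 + 929/2048*1/4 + 593/2048*3/8 = 4163/16384
  d_4[1] = 263/1024*1/8 + 929/2048*5/8 + 593/2048*7/16 = 14493/32768
  d_4[2] = 263/1024*3/4 + 929/2048*1/8 + 593/2048*3/16 = 9949/32768
d_4 = (0=4163/16384, 1=14493/32768, 2=9949/32768)

Answer: 4163/16384 14493/32768 9949/32768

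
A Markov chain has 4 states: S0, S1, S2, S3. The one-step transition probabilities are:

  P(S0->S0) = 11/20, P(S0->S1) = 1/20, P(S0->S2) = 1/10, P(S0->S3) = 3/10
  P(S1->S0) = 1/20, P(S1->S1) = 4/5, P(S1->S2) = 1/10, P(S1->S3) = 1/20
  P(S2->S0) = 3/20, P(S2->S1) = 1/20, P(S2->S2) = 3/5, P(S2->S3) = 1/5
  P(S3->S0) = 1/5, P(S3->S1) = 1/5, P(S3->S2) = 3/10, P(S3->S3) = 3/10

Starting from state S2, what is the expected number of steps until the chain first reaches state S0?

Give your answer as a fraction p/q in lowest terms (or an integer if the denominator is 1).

Let h_i = expected steps to first reach S0 from state i.
Boundary: h_S0 = 0.
First-step equations for the other states:
  h_S1 = 1 + 1/20*h_S0 + 4/5*h_S1 + 1/10*h_S2 + 1/20*h_S3
  h_S2 = 1 + 3/20*h_S0 + 1/20*h_S1 + 3/5*h_S2 + 1/5*h_S3
  h_S3 = 1 + 1/5*h_S0 + 1/5*h_S1 + 3/10*h_S2 + 3/10*h_S3

Substituting h_S0 = 0 and rearranging gives the linear system (I - Q) h = 1:
  [1/5, -1/10, -1/20] . (h_S1, h_S2, h_S3) = 1
  [-1/20, 2/5, -1/5] . (h_S1, h_S2, h_S3) = 1
  [-1/5, -3/10, 7/10] . (h_S1, h_S2, h_S3) = 1

Solving yields:
  h_S1 = 1380/127
  h_S2 = 990/127
  h_S3 = 1000/127

Starting state is S2, so the expected hitting time is h_S2 = 990/127.

Answer: 990/127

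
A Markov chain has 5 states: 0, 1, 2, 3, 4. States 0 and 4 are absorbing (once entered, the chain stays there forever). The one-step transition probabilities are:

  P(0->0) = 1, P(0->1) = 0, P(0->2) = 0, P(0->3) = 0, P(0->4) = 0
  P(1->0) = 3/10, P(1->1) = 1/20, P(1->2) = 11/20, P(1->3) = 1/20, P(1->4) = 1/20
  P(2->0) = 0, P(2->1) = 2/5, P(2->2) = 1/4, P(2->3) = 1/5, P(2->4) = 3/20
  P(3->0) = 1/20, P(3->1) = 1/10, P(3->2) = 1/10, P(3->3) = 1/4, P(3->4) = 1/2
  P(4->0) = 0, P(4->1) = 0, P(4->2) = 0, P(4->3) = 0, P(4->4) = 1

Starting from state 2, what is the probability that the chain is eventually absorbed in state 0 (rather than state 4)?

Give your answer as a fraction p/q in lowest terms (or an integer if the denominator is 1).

Let a_i = P(absorbed in 0 | start in state i).
Boundary conditions: a_0 = 1, a_4 = 0.
For each transient state i, a_i = sum_j P(i->j) * a_j:
  a_1 = 3/10*a_0 + 1/20*a_1 + 11/20*a_2 + 1/20*a_3 + 1/20*a_4
  a_2 = 0*a_0 + 2/5*a_1 + 1/4*a_2 + 1/5*a_3 + 3/20*a_4
  a_3 = 1/20*a_0 + 1/10*a_1 + 1/10*a_2 + 1/4*a_3 + 1/2*a_4

Substituting a_0 = 1 and a_4 = 0, rearrange to (I - Q) a = r where r[i] = P(i -> 0):
  [19/20, -11/20, -1/20] . (a_1, a_2, a_3) = 3/10
  [-2/5, 3/4, -1/5] . (a_1, a_2, a_3) = 0
  [-1/10, -1/10, 3/4] . (a_1, a_2, a_3) = 1/20

Solving yields:
  a_1 = 1361/2669
  a_2 = 852/2669
  a_3 = 473/2669

Starting state is 2, so the absorption probability is a_2 = 852/2669.

Answer: 852/2669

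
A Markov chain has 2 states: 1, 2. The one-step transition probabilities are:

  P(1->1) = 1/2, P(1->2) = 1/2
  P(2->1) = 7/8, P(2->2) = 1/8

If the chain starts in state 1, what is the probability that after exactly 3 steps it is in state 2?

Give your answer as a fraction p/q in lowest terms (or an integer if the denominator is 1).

Answer: 49/128

Derivation:
Computing P^3 by repeated multiplication:
P^1 =
  1: [1/2, 1/2]
  2: [7/8, 1/8]
P^2 =
  1: [11/16, 5/16]
  2: [35/64, 29/64]
P^3 =
  1: [79/128, 49/128]
  2: [343/512, 169/512]

(P^3)[1 -> 2] = 49/128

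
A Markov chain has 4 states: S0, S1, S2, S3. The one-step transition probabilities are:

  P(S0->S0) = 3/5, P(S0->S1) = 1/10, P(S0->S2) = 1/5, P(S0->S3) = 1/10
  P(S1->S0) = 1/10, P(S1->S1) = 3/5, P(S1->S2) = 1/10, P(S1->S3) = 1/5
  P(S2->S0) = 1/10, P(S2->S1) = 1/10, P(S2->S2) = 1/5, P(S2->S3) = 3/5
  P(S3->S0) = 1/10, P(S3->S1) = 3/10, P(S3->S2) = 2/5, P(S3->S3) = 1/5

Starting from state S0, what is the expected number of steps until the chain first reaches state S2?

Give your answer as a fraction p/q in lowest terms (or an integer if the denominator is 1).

Let h_i = expected steps to first reach S2 from state i.
Boundary: h_S2 = 0.
First-step equations for the other states:
  h_S0 = 1 + 3/5*h_S0 + 1/10*h_S1 + 1/5*h_S2 + 1/10*h_S3
  h_S1 = 1 + 1/10*h_S0 + 3/5*h_S1 + 1/10*h_S2 + 1/5*h_S3
  h_S3 = 1 + 1/10*h_S0 + 3/10*h_S1 + 2/5*h_S2 + 1/5*h_S3

Substituting h_S2 = 0 and rearranging gives the linear system (I - Q) h = 1:
  [2/5, -1/10, -1/10] . (h_S0, h_S1, h_S3) = 1
  [-1/10, 2/5, -1/5] . (h_S0, h_S1, h_S3) = 1
  [-1/10, -3/10, 4/5] . (h_S0, h_S1, h_S3) = 1

Solving yields:
  h_S0 = 430/87
  h_S1 = 500/87
  h_S3 = 350/87

Starting state is S0, so the expected hitting time is h_S0 = 430/87.

Answer: 430/87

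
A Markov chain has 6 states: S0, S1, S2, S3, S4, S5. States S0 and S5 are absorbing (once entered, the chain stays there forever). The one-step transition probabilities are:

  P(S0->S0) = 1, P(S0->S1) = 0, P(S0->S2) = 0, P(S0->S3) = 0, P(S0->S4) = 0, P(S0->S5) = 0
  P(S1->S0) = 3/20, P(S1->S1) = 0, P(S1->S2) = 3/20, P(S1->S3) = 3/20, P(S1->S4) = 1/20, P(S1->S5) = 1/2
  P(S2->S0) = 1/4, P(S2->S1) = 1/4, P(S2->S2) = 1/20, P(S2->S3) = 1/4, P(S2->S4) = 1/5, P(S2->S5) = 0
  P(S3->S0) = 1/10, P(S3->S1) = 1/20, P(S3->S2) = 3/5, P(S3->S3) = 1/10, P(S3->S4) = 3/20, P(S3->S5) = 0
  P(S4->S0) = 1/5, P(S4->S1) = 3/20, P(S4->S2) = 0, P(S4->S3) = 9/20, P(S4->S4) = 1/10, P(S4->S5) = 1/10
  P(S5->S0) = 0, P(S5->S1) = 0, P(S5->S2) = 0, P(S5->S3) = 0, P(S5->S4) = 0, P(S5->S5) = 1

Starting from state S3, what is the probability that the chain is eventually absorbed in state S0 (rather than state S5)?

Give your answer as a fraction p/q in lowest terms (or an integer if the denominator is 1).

Let a_i = P(absorbed in S0 | start in state i).
Boundary conditions: a_S0 = 1, a_S5 = 0.
For each transient state i, a_i = sum_j P(i->j) * a_j:
  a_S1 = 3/20*a_S0 + 0*a_S1 + 3/20*a_S2 + 3/20*a_S3 + 1/20*a_S4 + 1/2*a_S5
  a_S2 = 1/4*a_S0 + 1/4*a_S1 + 1/20*a_S2 + 1/4*a_S3 + 1/5*a_S4 + 0*a_S5
  a_S3 = 1/10*a_S0 + 1/20*a_S1 + 3/5*a_S2 + 1/10*a_S3 + 3/20*a_S4 + 0*a_S5
  a_S4 = 1/5*a_S0 + 3/20*a_S1 + 0*a_S2 + 9/20*a_S3 + 1/10*a_S4 + 1/10*a_S5

Substituting a_S0 = 1 and a_S5 = 0, rearrange to (I - Q) a = r where r[i] = P(i -> S0):
  [1, -3/20, -3/20, -1/20] . (a_S1, a_S2, a_S3, a_S4) = 3/20
  [-1/4, 19/20, -1/4, -1/5] . (a_S1, a_S2, a_S3, a_S4) = 1/4
  [-1/20, -3/5, 9/10, -3/20] . (a_S1, a_S2, a_S3, a_S4) = 1/10
  [-3/20, 0, -9/20, 9/10] . (a_S1, a_S2, a_S3, a_S4) = 1/5

Solving yields:
  a_S1 = 4535/11706
  a_S2 = 11945/17559
  a_S3 = 24287/35118
  a_S4 = 7405/11706

Starting state is S3, so the absorption probability is a_S3 = 24287/35118.

Answer: 24287/35118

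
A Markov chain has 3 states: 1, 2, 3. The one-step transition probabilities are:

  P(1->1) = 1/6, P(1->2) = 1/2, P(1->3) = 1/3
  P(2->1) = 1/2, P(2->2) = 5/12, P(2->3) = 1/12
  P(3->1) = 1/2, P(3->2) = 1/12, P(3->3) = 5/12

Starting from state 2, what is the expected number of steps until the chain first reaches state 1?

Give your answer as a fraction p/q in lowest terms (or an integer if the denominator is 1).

Let h_i = expected steps to first reach 1 from state i.
Boundary: h_1 = 0.
First-step equations for the other states:
  h_2 = 1 + 1/2*h_1 + 5/12*h_2 + 1/12*h_3
  h_3 = 1 + 1/2*h_1 + 1/12*h_2 + 5/12*h_3

Substituting h_1 = 0 and rearranging gives the linear system (I - Q) h = 1:
  [7/12, -1/12] . (h_2, h_3) = 1
  [-1/12, 7/12] . (h_2, h_3) = 1

Solving yields:
  h_2 = 2
  h_3 = 2

Starting state is 2, so the expected hitting time is h_2 = 2.

Answer: 2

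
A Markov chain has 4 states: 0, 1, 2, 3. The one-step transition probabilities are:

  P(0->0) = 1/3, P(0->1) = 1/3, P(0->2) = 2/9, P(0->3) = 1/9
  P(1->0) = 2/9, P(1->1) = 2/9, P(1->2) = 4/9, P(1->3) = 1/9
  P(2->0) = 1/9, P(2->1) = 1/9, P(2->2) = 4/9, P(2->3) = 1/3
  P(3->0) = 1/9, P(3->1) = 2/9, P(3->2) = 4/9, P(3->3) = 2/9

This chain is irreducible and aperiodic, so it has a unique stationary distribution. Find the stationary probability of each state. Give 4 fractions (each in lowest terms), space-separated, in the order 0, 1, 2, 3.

Answer: 95/556 109/556 113/278 63/278

Derivation:
The stationary distribution satisfies pi = pi * P, i.e.:
  pi_0 = 1/3*pi_0 + 2/9*pi_1 + 1/9*pi_2 + 1/9*pi_3
  pi_1 = 1/3*pi_0 + 2/9*pi_1 + 1/9*pi_2 + 2/9*pi_3
  pi_2 = 2/9*pi_0 + 4/9*pi_1 + 4/9*pi_2 + 4/9*pi_3
  pi_3 = 1/9*pi_0 + 1/9*pi_1 + 1/3*pi_2 + 2/9*pi_3
with normalization: pi_0 + pi_1 + pi_2 + pi_3 = 1.

Using the first 3 balance equations plus normalization, the linear system A*pi = b is:
  [-2/3, 2/9, 1/9, 1/9] . pi = 0
  [1/3, -7/9, 1/9, 2/9] . pi = 0
  [2/9, 4/9, -5/9, 4/9] . pi = 0
  [1, 1, 1, 1] . pi = 1

Solving yields:
  pi_0 = 95/556
  pi_1 = 109/556
  pi_2 = 113/278
  pi_3 = 63/278

Verification (pi * P):
  95/556*1/3 + 109/556*2/9 + 113/278*1/9 + 63/278*1/9 = 95/556 = pi_0  (ok)
  95/556*1/3 + 109/556*2/9 + 113/278*1/9 + 63/278*2/9 = 109/556 = pi_1  (ok)
  95/556*2/9 + 109/556*4/9 + 113/278*4/9 + 63/278*4/9 = 113/278 = pi_2  (ok)
  95/556*1/9 + 109/556*1/9 + 113/278*1/3 + 63/278*2/9 = 63/278 = pi_3  (ok)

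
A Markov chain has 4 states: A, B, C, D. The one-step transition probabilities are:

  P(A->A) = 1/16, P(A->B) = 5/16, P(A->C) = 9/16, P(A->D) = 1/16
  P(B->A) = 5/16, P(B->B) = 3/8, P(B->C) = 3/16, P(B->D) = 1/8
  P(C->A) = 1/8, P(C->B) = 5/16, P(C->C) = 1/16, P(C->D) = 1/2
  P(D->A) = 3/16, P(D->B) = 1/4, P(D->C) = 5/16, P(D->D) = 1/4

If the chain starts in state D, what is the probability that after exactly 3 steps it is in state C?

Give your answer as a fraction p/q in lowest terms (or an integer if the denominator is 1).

Answer: 261/1024

Derivation:
Computing P^3 by repeated multiplication:
P^1 =
  A: [1/16, 5/16, 9/16, 1/16]
  B: [5/16, 3/8, 3/16, 1/8]
  C: [1/8, 5/16, 1/16, 1/2]
  D: [3/16, 1/4, 5/16, 1/4]
P^2 =
  A: [47/256, 21/64, 19/128, 87/256]
  B: [47/256, 21/64, 19/64, 49/256]
  C: [53/256, 77/256, 37/128, 13/64]
  D: [45/256, 5/16, 1/4, 67/256]
P^3 =
  A: [201/1024, 1277/4096, 287/1024, 867/4096]
  B: [383/2048, 1315/4096, 249/1024, 1019/4096]
  C: [371/2048, 1305/4096, 521/2048, 1007/4096]
  D: [387/2048, 1293/4096, 261/1024, 985/4096]

(P^3)[D -> C] = 261/1024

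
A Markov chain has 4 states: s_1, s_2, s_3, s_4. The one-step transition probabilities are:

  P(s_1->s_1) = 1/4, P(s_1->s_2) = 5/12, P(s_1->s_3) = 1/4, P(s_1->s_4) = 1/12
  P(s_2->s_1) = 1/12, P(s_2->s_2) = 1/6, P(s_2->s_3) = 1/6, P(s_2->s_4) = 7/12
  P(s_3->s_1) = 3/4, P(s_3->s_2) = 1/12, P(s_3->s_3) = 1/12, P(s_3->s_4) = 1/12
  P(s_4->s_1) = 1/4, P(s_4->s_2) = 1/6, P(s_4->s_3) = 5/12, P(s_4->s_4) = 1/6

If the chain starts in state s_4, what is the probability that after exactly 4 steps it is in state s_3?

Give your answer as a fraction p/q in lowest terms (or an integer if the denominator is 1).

Answer: 769/3456

Derivation:
Computing P^4 by repeated multiplication:
P^1 =
  s_1: [1/4, 5/12, 1/4, 1/12]
  s_2: [1/12, 1/6, 1/6, 7/12]
  s_3: [3/4, 1/12, 1/12, 1/12]
  s_4: [1/4, 1/6, 5/12, 1/6]
P^2 =
  s_1: [11/36, 5/24, 3/16, 43/144]
  s_2: [11/36, 25/144, 11/36, 31/144]
  s_3: [5/18, 25/72, 35/144, 19/144]
  s_4: [31/72, 7/36, 7/36, 13/72]
P^3 =
  s_1: [89/288, 131/576, 217/864, 367/1728]
  s_2: [323/864, 47/216, 127/576, 325/1728]
  s_3: [271/864, 373/1728, 175/864, 463/1728]
  s_4: [17/54, 223/864, 25/108, 169/864]
P^4 =
  s_1: [389/1152, 289/1296, 4657/20736, 4453/20736]
  s_2: [3359/10368, 557/2304, 587/2592, 4309/20736]
  s_3: [3269/10368, 1183/5184, 1679/6912, 4429/20736]
  s_4: [1673/5184, 293/1296, 769/3456, 2371/10368]

(P^4)[s_4 -> s_3] = 769/3456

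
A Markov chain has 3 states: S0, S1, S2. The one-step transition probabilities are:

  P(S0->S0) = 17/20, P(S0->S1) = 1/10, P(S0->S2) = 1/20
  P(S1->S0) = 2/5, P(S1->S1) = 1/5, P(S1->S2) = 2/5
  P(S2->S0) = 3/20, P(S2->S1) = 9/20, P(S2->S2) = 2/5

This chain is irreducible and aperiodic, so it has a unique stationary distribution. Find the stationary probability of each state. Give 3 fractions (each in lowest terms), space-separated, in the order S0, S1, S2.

The stationary distribution satisfies pi = pi * P, i.e.:
  pi_S0 = 17/20*pi_S0 + 2/5*pi_S1 + 3/20*pi_S2
  pi_S1 = 1/10*pi_S0 + 1/5*pi_S1 + 9/20*pi_S2
  pi_S2 = 1/20*pi_S0 + 2/5*pi_S1 + 2/5*pi_S2
with normalization: pi_S0 + pi_S1 + pi_S2 = 1.

Using the first 2 balance equations plus normalization, the linear system A*pi = b is:
  [-3/20, 2/5, 3/20] . pi = 0
  [1/10, -4/5, 9/20] . pi = 0
  [1, 1, 1] . pi = 1

Solving yields:
  pi_S0 = 24/37
  pi_S1 = 33/185
  pi_S2 = 32/185

Verification (pi * P):
  24/37*17/20 + 33/185*2/5 + 32/185*3/20 = 24/37 = pi_S0  (ok)
  24/37*1/10 + 33/185*1/5 + 32/185*9/20 = 33/185 = pi_S1  (ok)
  24/37*1/20 + 33/185*2/5 + 32/185*2/5 = 32/185 = pi_S2  (ok)

Answer: 24/37 33/185 32/185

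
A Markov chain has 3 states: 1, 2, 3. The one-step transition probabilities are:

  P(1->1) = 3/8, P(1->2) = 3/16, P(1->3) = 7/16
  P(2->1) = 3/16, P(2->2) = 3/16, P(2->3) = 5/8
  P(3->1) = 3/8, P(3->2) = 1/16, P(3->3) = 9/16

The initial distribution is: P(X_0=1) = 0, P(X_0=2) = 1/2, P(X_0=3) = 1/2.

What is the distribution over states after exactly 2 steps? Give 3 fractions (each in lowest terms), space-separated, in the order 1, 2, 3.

Propagating the distribution step by step (d_{t+1} = d_t * P):
d_0 = (1=0, 2=1/2, 3=1/2)
  d_1[1] = 0*3/8 + 1/2*3/16 + 1/2*3/8 = 9/32
  d_1[2] = 0*3/16 + 1/2*3/16 + 1/2*1/16 = 1/8
  d_1[3] = 0*7/16 + 1/2*5/8 + 1/2*9/16 = 19/32
d_1 = (1=9/32, 2=1/8, 3=19/32)
  d_2[1] = 9/32*3/8 + 1/8*3/16 + 19/32*3/8 = 45/128
  d_2[2] = 9/32*3/16 + 1/8*3/16 + 19/32*1/16 = 29/256
  d_2[3] = 9/32*7/16 + 1/8*5/8 + 19/32*9/16 = 137/256
d_2 = (1=45/128, 2=29/256, 3=137/256)

Answer: 45/128 29/256 137/256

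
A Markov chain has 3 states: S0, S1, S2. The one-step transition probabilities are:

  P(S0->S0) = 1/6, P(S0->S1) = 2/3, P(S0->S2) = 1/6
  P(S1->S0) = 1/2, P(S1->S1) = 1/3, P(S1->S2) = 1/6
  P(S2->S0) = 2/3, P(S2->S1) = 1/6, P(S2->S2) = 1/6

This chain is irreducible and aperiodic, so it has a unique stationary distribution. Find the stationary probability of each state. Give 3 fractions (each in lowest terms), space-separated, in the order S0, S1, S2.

The stationary distribution satisfies pi = pi * P, i.e.:
  pi_S0 = 1/6*pi_S0 + 1/2*pi_S1 + 2/3*pi_S2
  pi_S1 = 2/3*pi_S0 + 1/3*pi_S1 + 1/6*pi_S2
  pi_S2 = 1/6*pi_S0 + 1/6*pi_S1 + 1/6*pi_S2
with normalization: pi_S0 + pi_S1 + pi_S2 = 1.

Using the first 2 balance equations plus normalization, the linear system A*pi = b is:
  [-5/6, 1/2, 2/3] . pi = 0
  [2/3, -2/3, 1/6] . pi = 0
  [1, 1, 1] . pi = 1

Solving yields:
  pi_S0 = 19/48
  pi_S1 = 7/16
  pi_S2 = 1/6

Verification (pi * P):
  19/48*1/6 + 7/16*1/2 + 1/6*2/3 = 19/48 = pi_S0  (ok)
  19/48*2/3 + 7/16*1/3 + 1/6*1/6 = 7/16 = pi_S1  (ok)
  19/48*1/6 + 7/16*1/6 + 1/6*1/6 = 1/6 = pi_S2  (ok)

Answer: 19/48 7/16 1/6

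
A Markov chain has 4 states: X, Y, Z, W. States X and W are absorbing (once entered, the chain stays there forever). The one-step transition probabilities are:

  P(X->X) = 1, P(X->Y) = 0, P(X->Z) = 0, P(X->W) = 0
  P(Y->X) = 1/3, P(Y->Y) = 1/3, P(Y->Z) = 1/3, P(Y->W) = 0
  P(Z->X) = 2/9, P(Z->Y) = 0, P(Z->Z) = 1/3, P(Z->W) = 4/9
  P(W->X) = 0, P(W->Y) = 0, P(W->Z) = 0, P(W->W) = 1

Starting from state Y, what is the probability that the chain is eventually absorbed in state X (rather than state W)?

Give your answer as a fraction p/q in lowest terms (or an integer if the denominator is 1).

Answer: 2/3

Derivation:
Let a_i = P(absorbed in X | start in state i).
Boundary conditions: a_X = 1, a_W = 0.
For each transient state i, a_i = sum_j P(i->j) * a_j:
  a_Y = 1/3*a_X + 1/3*a_Y + 1/3*a_Z + 0*a_W
  a_Z = 2/9*a_X + 0*a_Y + 1/3*a_Z + 4/9*a_W

Substituting a_X = 1 and a_W = 0, rearrange to (I - Q) a = r where r[i] = P(i -> X):
  [2/3, -1/3] . (a_Y, a_Z) = 1/3
  [0, 2/3] . (a_Y, a_Z) = 2/9

Solving yields:
  a_Y = 2/3
  a_Z = 1/3

Starting state is Y, so the absorption probability is a_Y = 2/3.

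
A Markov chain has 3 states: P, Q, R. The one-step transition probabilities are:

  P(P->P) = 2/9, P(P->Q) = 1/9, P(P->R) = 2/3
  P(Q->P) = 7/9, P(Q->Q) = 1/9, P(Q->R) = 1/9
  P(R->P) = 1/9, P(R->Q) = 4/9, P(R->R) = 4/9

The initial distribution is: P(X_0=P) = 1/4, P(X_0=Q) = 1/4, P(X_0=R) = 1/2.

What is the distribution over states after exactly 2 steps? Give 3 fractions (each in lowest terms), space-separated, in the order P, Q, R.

Propagating the distribution step by step (d_{t+1} = d_t * P):
d_0 = (P=1/4, Q=1/4, R=1/2)
  d_1[P] = 1/4*2/9 + 1/4*7/9 + 1/2*1/9 = 11/36
  d_1[Q] = 1/4*1/9 + 1/4*1/9 + 1/2*4/9 = 5/18
  d_1[R] = 1/4*2/3 + 1/4*1/9 + 1/2*4/9 = 5/12
d_1 = (P=11/36, Q=5/18, R=5/12)
  d_2[P] = 11/36*2/9 + 5/18*7/9 + 5/12*1/9 = 107/324
  d_2[Q] = 11/36*1/9 + 5/18*1/9 + 5/12*4/9 = 1/4
  d_2[R] = 11/36*2/3 + 5/18*1/9 + 5/12*4/9 = 34/81
d_2 = (P=107/324, Q=1/4, R=34/81)

Answer: 107/324 1/4 34/81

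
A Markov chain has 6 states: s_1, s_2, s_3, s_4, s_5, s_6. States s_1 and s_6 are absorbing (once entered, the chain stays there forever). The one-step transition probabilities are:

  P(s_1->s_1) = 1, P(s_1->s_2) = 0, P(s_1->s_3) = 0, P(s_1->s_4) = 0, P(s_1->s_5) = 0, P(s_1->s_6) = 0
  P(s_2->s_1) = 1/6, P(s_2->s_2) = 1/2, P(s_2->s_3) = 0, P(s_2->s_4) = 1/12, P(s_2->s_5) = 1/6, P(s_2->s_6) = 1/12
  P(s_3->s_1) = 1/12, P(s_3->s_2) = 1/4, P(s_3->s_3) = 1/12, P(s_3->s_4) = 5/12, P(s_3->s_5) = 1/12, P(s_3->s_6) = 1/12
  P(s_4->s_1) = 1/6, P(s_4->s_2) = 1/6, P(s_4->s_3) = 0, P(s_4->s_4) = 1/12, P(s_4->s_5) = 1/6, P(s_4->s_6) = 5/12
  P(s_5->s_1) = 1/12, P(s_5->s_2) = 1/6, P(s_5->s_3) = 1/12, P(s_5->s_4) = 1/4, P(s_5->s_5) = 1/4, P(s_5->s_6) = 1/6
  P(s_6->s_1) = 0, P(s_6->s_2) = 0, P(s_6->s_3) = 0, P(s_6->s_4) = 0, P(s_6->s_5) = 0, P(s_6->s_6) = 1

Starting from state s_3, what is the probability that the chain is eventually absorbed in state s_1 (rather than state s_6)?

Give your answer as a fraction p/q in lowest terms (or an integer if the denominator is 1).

Let a_i = P(absorbed in s_1 | start in state i).
Boundary conditions: a_s_1 = 1, a_s_6 = 0.
For each transient state i, a_i = sum_j P(i->j) * a_j:
  a_s_2 = 1/6*a_s_1 + 1/2*a_s_2 + 0*a_s_3 + 1/12*a_s_4 + 1/6*a_s_5 + 1/12*a_s_6
  a_s_3 = 1/12*a_s_1 + 1/4*a_s_2 + 1/12*a_s_3 + 5/12*a_s_4 + 1/12*a_s_5 + 1/12*a_s_6
  a_s_4 = 1/6*a_s_1 + 1/6*a_s_2 + 0*a_s_3 + 1/12*a_s_4 + 1/6*a_s_5 + 5/12*a_s_6
  a_s_5 = 1/12*a_s_1 + 1/6*a_s_2 + 1/12*a_s_3 + 1/4*a_s_4 + 1/4*a_s_5 + 1/6*a_s_6

Substituting a_s_1 = 1 and a_s_6 = 0, rearrange to (I - Q) a = r where r[i] = P(i -> s_1):
  [1/2, 0, -1/12, -1/6] . (a_s_2, a_s_3, a_s_4, a_s_5) = 1/6
  [-1/4, 11/12, -5/12, -1/12] . (a_s_2, a_s_3, a_s_4, a_s_5) = 1/12
  [-1/6, 0, 11/12, -1/6] . (a_s_2, a_s_3, a_s_4, a_s_5) = 1/6
  [-1/6, -1/12, -1/4, 3/4] . (a_s_2, a_s_3, a_s_4, a_s_5) = 1/12

Solving yields:
  a_s_2 = 110/211
  a_s_3 = 90/211
  a_s_4 = 220/633
  a_s_5 = 247/633

Starting state is s_3, so the absorption probability is a_s_3 = 90/211.

Answer: 90/211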